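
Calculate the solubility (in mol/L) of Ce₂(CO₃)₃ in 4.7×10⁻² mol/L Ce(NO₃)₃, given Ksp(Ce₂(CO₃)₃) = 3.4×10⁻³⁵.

Ce₂(CO₃)₃(s) ⇌ 2 Ce³⁺(aq) + 3 CO₃²⁻(aq)
Ce³⁺ is already present at 4.7×10⁻² mol/L. If s mol/L of Ce₂(CO₃)₃ dissolves, [CO₃²⁻] = 3s while [Ce³⁺] ≈ 4.7×10⁻² mol/L.
Ksp = [Ce³⁺]^2[CO₃²⁻]^3 = (4.7×10⁻²)^2(3s)^3
(3s)^3 = 3.4×10⁻³⁵ / (4.7×10⁻²)^2 = 1.5×10⁻³²
s = 8.3×10⁻¹² mol/L

8.3×10⁻¹² M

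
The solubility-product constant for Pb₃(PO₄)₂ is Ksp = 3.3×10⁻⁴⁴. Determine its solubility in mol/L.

7.9×10⁻¹⁰ M

Pb₃(PO₄)₂(s) ⇌ 3 Pb²⁺(aq) + 2 PO₄³⁻(aq)
If s mol/L of Pb₃(PO₄)₂ dissolves, [Pb²⁺] = 3s and [PO₄³⁻] = 2s.
Ksp = [Pb²⁺]^3[PO₄³⁻]^2 = (3s)^3 · (2s)^2 = 108s^5
108s^5 = 3.3×10⁻⁴⁴  ⇒  s^5 = 3.1×10⁻⁴⁶
s = (3.1×10⁻⁴⁶)^(1/5) = 7.9×10⁻¹⁰ mol/L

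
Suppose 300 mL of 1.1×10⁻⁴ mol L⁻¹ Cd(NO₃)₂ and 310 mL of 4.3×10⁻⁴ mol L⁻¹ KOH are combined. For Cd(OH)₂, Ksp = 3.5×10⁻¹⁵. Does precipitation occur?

Yes

Total volume after mixing = 300 + 310 = 610 mL.
[Cd²⁺] = (1.1×10⁻⁴)(300)/610 = 5.4×10⁻⁵ mol L⁻¹
[OH⁻] = (4.3×10⁻⁴)(310)/610 = 2.2×10⁻⁴ mol L⁻¹
Q = [Cd²⁺][OH⁻]^2 = 2.6×10⁻¹²
Q = 2.6×10⁻¹² > Ksp = 3.5×10⁻¹⁵, so the solution is supersaturated and Cd(OH)₂ precipitates.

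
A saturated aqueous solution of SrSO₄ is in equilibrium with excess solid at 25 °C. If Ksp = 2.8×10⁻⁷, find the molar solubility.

5.3×10⁻⁴ M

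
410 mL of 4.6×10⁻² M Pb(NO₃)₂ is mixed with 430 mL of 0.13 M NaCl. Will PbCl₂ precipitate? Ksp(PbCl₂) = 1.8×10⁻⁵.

Total volume after mixing = 410 + 430 = 840 mL.
[Pb²⁺] = (4.6×10⁻²)(410)/840 = 2.2×10⁻² M
[Cl⁻] = (0.13)(430)/840 = 6.7×10⁻² M
Q = [Pb²⁺][Cl⁻]^2 = 9.9×10⁻⁵
Because Q > Ksp (9.9×10⁻⁵ vs 1.8×10⁻⁵), a precipitate of PbCl₂ forms.

Yes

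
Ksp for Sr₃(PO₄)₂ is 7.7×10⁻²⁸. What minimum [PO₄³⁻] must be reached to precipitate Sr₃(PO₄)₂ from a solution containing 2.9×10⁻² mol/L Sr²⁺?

5.6×10⁻¹² M

Precipitation of each salt begins when its ion product equals Ksp.
Sr₃(PO₄)₂(s) ⇌ 3 Sr²⁺(aq) + 2 PO₄³⁻(aq)
Ksp = [Sr²⁺]^3[PO₄³⁻]^2 = [PO₄³⁻]^2(2.9×10⁻²)^3
[PO₄³⁻]^2 = 7.7×10⁻²⁸ / (2.9×10⁻²)^3 = 3.2×10⁻²³
[PO₄³⁻] = 5.6×10⁻¹² mol/L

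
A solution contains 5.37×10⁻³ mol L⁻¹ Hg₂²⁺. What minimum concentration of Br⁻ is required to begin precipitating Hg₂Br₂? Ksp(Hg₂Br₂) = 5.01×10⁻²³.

Precipitation begins when Q = Ksp.
Hg₂Br₂(s) ⇌ Hg₂²⁺(aq) + 2 Br⁻(aq)
Ksp = [Hg₂²⁺][Br⁻]^2 = [Br⁻]^2(5.37×10⁻³)
[Br⁻]^2 = 5.01×10⁻²³ / (5.37×10⁻³) = 9.33×10⁻²¹
[Br⁻] = 9.66×10⁻¹¹ mol L⁻¹

9.66×10⁻¹¹ M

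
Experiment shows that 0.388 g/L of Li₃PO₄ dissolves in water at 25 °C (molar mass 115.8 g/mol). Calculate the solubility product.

Ksp = 3.40×10⁻⁹

Convert to molarity: s = 0.388 / 115.8 = 3.3506×10⁻³ mol/L
Li₃PO₄(s) ⇌ 3 Li⁺(aq) + PO₄³⁻(aq)
With molar solubility s: [Li⁺] = 3s, [PO₄³⁻] = s.
Ksp = [Li⁺]^3[PO₄³⁻] = (3s)^3 · s = 27s^4
Ksp = 27 × (3.3506×10⁻³)^4 = 3.40×10⁻⁹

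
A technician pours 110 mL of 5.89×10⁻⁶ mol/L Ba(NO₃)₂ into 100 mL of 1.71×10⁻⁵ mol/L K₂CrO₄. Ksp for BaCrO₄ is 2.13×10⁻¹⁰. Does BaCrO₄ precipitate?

No

Total volume after mixing = 110 + 100 = 210 mL.
[Ba²⁺] = (5.89×10⁻⁶)(110)/210 = 3.09×10⁻⁶ mol/L
[CrO₄²⁻] = (1.71×10⁻⁵)(100)/210 = 8.14×10⁻⁶ mol/L
Q = [Ba²⁺][CrO₄²⁻] = 2.51×10⁻¹¹
Since Q (2.51×10⁻¹¹) is less than Ksp (2.13×10⁻¹⁰), no BaCrO₄ precipitates.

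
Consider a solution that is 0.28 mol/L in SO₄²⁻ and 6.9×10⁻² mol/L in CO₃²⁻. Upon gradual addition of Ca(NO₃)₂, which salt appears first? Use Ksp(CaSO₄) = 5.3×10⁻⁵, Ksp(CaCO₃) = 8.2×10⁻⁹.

Precipitation begins when Q = Ksp.
For CaSO₄: [Ca²⁺] = (Ksp/[SO₄²⁻]) = 1.9×10⁻⁴ mol/L
For CaCO₃: [Ca²⁺] = (Ksp/[CO₃²⁻]) = 1.2×10⁻⁷ mol/L
CaCO₃ requires the lower [Ca²⁺], so it precipitates first.

CaCO₃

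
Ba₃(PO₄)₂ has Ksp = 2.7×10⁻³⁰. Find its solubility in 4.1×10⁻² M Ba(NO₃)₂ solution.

Ba₃(PO₄)₂(s) ⇌ 3 Ba²⁺(aq) + 2 PO₄³⁻(aq)
The solution already contains Ba²⁺ at 4.1×10⁻² M. Let s be the molar solubility of Ba₃(PO₄)₂.
[Ba²⁺] ≈ 4.1×10⁻² M (common ion dominates); [PO₄³⁻] = 2s.
Ksp = [Ba²⁺]^3[PO₄³⁻]^2 = (4.1×10⁻²)^3(2s)^2
(2s)^2 = 2.7×10⁻³⁰ / (4.1×10⁻²)^3 = 3.9×10⁻²⁶
s = 9.9×10⁻¹⁴ M

9.9×10⁻¹⁴ M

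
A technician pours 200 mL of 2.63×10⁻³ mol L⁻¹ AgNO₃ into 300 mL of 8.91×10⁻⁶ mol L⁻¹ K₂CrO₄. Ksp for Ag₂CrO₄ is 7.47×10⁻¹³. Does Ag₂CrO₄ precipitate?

The combined volume is 500 mL.
[Ag⁺] = (2.63×10⁻³)(200)/500 = 1.05×10⁻³ mol L⁻¹
[CrO₄²⁻] = (8.91×10⁻⁶)(300)/500 = 5.35×10⁻⁶ mol L⁻¹
Q = [Ag⁺]^2[CrO₄²⁻] = 5.92×10⁻¹²
Since Q (5.92×10⁻¹²) exceeds Ksp (7.47×10⁻¹³), Ag₂CrO₄ will precipitate.

Yes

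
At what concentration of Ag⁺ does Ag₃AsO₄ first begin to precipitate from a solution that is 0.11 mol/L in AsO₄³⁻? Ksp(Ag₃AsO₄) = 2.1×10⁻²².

Precipitation of each salt begins when its ion product equals Ksp.
Ag₃AsO₄(s) ⇌ 3 Ag⁺(aq) + AsO₄³⁻(aq)
Ksp = [Ag⁺]^3[AsO₄³⁻] = [Ag⁺]^3(0.11)
[Ag⁺]^3 = 2.1×10⁻²² / (0.11) = 1.9×10⁻²¹
[Ag⁺] = 1.2×10⁻⁷ mol/L

1.2×10⁻⁷ M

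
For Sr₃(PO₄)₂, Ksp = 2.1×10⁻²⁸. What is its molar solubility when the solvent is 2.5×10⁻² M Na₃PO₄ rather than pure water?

2.3×10⁻⁹ M

Sr₃(PO₄)₂(s) ⇌ 3 Sr²⁺(aq) + 2 PO₄³⁻(aq)
With PO₄³⁻ already at 2.5×10⁻² M and s small, take [PO₄³⁻] ≈ 2.5×10⁻² M and [Sr²⁺] = 3s.
Ksp = [Sr²⁺]^3[PO₄³⁻]^2 = (3s)^3(2.5×10⁻²)^2
(3s)^3 = 2.1×10⁻²⁸ / (2.5×10⁻²)^2 = 3.4×10⁻²⁵
s = 2.3×10⁻⁹ M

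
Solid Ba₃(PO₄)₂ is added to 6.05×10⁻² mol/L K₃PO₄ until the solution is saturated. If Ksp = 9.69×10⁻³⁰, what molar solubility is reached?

4.61×10⁻¹⁰ M

Ba₃(PO₄)₂(s) ⇌ 3 Ba²⁺(aq) + 2 PO₄³⁻(aq)
The solution already contains PO₄³⁻ at 6.05×10⁻² mol/L. Let s be the molar solubility of Ba₃(PO₄)₂.
[PO₄³⁻] ≈ 6.05×10⁻² mol/L (common ion dominates); [Ba²⁺] = 3s.
Ksp = [Ba²⁺]^3[PO₄³⁻]^2 = (3s)^3(6.05×10⁻²)^2
(3s)^3 = 9.69×10⁻³⁰ / (6.05×10⁻²)^2 = 2.65×10⁻²⁷
s = 4.61×10⁻¹⁰ mol/L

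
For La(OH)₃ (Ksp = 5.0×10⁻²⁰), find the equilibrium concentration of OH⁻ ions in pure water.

La(OH)₃(s) ⇌ La³⁺(aq) + 3 OH⁻(aq)
If s mol/L of La(OH)₃ dissolves, [La³⁺] = s and [OH⁻] = 3s.
Ksp = [La³⁺][OH⁻]^3 = s · (3s)^3 = 27s^4 = 5.0×10⁻²⁰
s = 6.6×10⁻⁶ M
[OH⁻] = 3s = 2.0×10⁻⁵ M

2.0×10⁻⁵ M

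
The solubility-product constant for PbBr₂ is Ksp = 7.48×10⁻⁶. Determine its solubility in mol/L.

1.23×10⁻² M

PbBr₂(s) ⇌ Pb²⁺(aq) + 2 Br⁻(aq)
Let s be the molar solubility. Then [Pb²⁺] = s and [Br⁻] = 2s.
Ksp = [Pb²⁺][Br⁻]^2 = s · (2s)^2 = 4s^3
4s^3 = 7.48×10⁻⁶  ⇒  s^3 = 1.87×10⁻⁶
Taking the 3rd root, s = 1.23×10⁻² mol/L.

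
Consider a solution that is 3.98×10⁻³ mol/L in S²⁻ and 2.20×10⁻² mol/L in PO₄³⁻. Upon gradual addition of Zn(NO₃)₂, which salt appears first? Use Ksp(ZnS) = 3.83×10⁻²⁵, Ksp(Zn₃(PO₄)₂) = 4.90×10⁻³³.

A salt starts to precipitate once the ion product Q reaches its Ksp.
For ZnS: [Zn²⁺] = (Ksp/[S²⁻]) = 9.62×10⁻²³ mol/L
For Zn₃(PO₄)₂: [Zn²⁺] = (Ksp/[PO₄³⁻]^2)^(1/3) = 2.16×10⁻¹⁰ mol/L
Since ZnS needs less Zn²⁺ to reach saturation, it precipitates first.

ZnS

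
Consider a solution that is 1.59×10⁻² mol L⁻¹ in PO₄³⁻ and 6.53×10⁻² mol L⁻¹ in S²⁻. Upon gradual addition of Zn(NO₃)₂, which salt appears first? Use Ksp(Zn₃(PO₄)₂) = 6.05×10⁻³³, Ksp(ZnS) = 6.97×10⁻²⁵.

The threshold for precipitation is Q = Ksp.
For Zn₃(PO₄)₂: [Zn²⁺] = (Ksp/[PO₄³⁻]^2)^(1/3) = 2.88×10⁻¹⁰ mol L⁻¹
For ZnS: [Zn²⁺] = (Ksp/[S²⁻]) = 1.07×10⁻²³ mol L⁻¹
The smaller threshold [Zn²⁺] is reached first, so ZnS precipitates first.

ZnS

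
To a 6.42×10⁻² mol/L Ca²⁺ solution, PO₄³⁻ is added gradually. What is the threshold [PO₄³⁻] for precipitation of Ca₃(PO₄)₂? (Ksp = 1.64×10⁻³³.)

Each salt precipitates once Q = Ksp for that salt.
Ca₃(PO₄)₂(s) ⇌ 3 Ca²⁺(aq) + 2 PO₄³⁻(aq)
Ksp = [Ca²⁺]^3[PO₄³⁻]^2 = [PO₄³⁻]^2(6.42×10⁻²)^3
[PO₄³⁻]^2 = 1.64×10⁻³³ / (6.42×10⁻²)^3 = 6.20×10⁻³⁰
[PO₄³⁻] = 2.49×10⁻¹⁵ mol/L

2.49×10⁻¹⁵ M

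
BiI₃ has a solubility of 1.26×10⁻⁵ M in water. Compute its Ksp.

BiI₃(s) ⇌ Bi³⁺(aq) + 3 I⁻(aq)
For each mole of BiI₃ that dissolves per liter, [Bi³⁺] = s and [I⁻] = 3s; let s denote this solubility.
Ksp = [Bi³⁺][I⁻]^3 = s · (3s)^3 = 27s^4
Ksp = 27 × (1.26×10⁻⁵)^4 = 6.81×10⁻¹⁹

Ksp = 6.81×10⁻¹⁹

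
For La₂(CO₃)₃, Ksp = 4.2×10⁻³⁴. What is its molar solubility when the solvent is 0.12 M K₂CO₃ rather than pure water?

La₂(CO₃)₃(s) ⇌ 2 La³⁺(aq) + 3 CO₃²⁻(aq)
The solution already contains CO₃²⁻ at 0.12 M. Let s be the molar solubility of La₂(CO₃)₃.
[CO₃²⁻] ≈ 0.12 M (common ion dominates); [La³⁺] = 2s.
Ksp = [La³⁺]^2[CO₃²⁻]^3 = (2s)^2(0.12)^3
(2s)^2 = 4.2×10⁻³⁴ / (0.12)^3 = 2.4×10⁻³¹
s = 2.5×10⁻¹⁶ M

2.5×10⁻¹⁶ M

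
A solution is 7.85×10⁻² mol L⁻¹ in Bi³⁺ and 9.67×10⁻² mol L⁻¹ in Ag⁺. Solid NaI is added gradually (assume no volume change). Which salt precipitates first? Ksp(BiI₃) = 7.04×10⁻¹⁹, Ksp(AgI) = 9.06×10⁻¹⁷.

A salt starts to precipitate once the ion product Q reaches its Ksp.
For BiI₃: [I⁻] = (Ksp/[Bi³⁺])^(1/3) = 2.08×10⁻⁶ mol L⁻¹
For AgI: [I⁻] = (Ksp/[Ag⁺]) = 9.37×10⁻¹⁶ mol L⁻¹
Since AgI needs less I⁻ to reach saturation, it precipitates first.

AgI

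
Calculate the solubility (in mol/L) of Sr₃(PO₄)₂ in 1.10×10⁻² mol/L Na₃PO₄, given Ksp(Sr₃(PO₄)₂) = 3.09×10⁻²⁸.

4.56×10⁻⁹ M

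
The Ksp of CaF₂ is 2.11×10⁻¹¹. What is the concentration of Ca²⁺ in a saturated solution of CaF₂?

CaF₂(s) ⇌ Ca²⁺(aq) + 2 F⁻(aq)
Let s be the molar solubility. Then [Ca²⁺] = s and [F⁻] = 2s.
Ksp = [Ca²⁺][F⁻]^2 = s · (2s)^2 = 4s^3 = 2.11×10⁻¹¹
s = 1.74×10⁻⁴ M
[Ca²⁺] = s = 1.74×10⁻⁴ M

1.74×10⁻⁴ M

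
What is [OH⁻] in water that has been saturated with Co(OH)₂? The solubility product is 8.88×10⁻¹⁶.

Co(OH)₂(s) ⇌ Co²⁺(aq) + 2 OH⁻(aq)
If s mol/L of Co(OH)₂ dissolves, [Co²⁺] = s and [OH⁻] = 2s.
Ksp = [Co²⁺][OH⁻]^2 = s · (2s)^2 = 4s^3 = 8.88×10⁻¹⁶
s = 6.06×10⁻⁶ mol/L
[OH⁻] = 2s = 1.21×10⁻⁵ mol/L

1.21×10⁻⁵ M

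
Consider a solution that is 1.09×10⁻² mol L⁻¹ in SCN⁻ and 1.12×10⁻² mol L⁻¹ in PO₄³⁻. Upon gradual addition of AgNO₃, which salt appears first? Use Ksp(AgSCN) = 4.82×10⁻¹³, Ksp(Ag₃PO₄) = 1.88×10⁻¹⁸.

AgSCN

Precipitation of each salt begins when its ion product equals Ksp.
For AgSCN: [Ag⁺] = (Ksp/[SCN⁻]) = 4.42×10⁻¹¹ mol L⁻¹
For Ag₃PO₄: [Ag⁺] = (Ksp/[PO₄³⁻])^(1/3) = 5.52×10⁻⁶ mol L⁻¹
Since AgSCN needs less Ag⁺ to reach saturation, it precipitates first.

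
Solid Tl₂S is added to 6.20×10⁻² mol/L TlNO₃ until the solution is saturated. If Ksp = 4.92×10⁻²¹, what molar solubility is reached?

1.28×10⁻¹⁸ M

Tl₂S(s) ⇌ 2 Tl⁺(aq) + S²⁻(aq)
Let s be the solubility of Tl₂S here. The common ion gives [Tl⁺] ≈ 6.20×10⁻² mol/L, and [S²⁻] = s.
Ksp = [Tl⁺]^2[S²⁻] = (6.20×10⁻²)^2s
s = 4.92×10⁻²¹ / (6.20×10⁻²)^2 = 1.28×10⁻¹⁸
s = 1.28×10⁻¹⁸ mol/L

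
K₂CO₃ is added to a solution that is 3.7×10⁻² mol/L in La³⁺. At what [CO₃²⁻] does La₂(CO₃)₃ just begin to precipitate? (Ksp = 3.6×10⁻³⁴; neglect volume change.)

6.4×10⁻¹¹ M

Precipitation begins when Q = Ksp.
La₂(CO₃)₃(s) ⇌ 2 La³⁺(aq) + 3 CO₃²⁻(aq)
Ksp = [La³⁺]^2[CO₃²⁻]^3 = [CO₃²⁻]^3(3.7×10⁻²)^2
[CO₃²⁻]^3 = 3.6×10⁻³⁴ / (3.7×10⁻²)^2 = 2.6×10⁻³¹
[CO₃²⁻] = 6.4×10⁻¹¹ mol/L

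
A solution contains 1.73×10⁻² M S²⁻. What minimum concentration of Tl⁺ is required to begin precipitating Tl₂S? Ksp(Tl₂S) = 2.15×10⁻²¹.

The threshold for precipitation is Q = Ksp.
Tl₂S(s) ⇌ 2 Tl⁺(aq) + S²⁻(aq)
Ksp = [Tl⁺]^2[S²⁻] = [Tl⁺]^2(1.73×10⁻²)
[Tl⁺]^2 = 2.15×10⁻²¹ / (1.73×10⁻²) = 1.24×10⁻¹⁹
[Tl⁺] = 3.53×10⁻¹⁰ M

3.53×10⁻¹⁰ M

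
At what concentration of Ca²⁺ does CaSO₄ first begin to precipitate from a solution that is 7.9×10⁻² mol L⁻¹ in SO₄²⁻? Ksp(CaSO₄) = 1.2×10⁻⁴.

1.5×10⁻³ M

The threshold for precipitation is Q = Ksp.
CaSO₄(s) ⇌ Ca²⁺(aq) + SO₄²⁻(aq)
Ksp = [Ca²⁺][SO₄²⁻] = [Ca²⁺](7.9×10⁻²)
[Ca²⁺] = 1.2×10⁻⁴ / (7.9×10⁻²) = 1.5×10⁻³
[Ca²⁺] = 1.5×10⁻³ mol L⁻¹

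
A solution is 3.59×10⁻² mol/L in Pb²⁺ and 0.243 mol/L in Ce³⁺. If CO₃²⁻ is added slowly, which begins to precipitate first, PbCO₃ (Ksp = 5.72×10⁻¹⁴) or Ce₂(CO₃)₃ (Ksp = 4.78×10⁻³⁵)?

A salt starts to precipitate once the ion product Q reaches its Ksp.
For PbCO₃: [CO₃²⁻] = (Ksp/[Pb²⁺]) = 1.59×10⁻¹² mol/L
For Ce₂(CO₃)₃: [CO₃²⁻] = (Ksp/[Ce³⁺]^2)^(1/3) = 9.32×10⁻¹² mol/L
Since PbCO₃ needs less CO₃²⁻ to reach saturation, it precipitates first.

PbCO₃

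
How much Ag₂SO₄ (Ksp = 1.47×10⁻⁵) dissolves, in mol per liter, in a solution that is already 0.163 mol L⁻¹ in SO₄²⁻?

Ag₂SO₄(s) ⇌ 2 Ag⁺(aq) + SO₄²⁻(aq)
With SO₄²⁻ already at 0.163 mol L⁻¹ and s small, take [SO₄²⁻] ≈ 0.163 mol L⁻¹ and [Ag⁺] = 2s.
Ksp = [Ag⁺]^2[SO₄²⁻] = (2s)^2(0.163)
(2s)^2 = 1.47×10⁻⁵ / (0.163) = 9.02×10⁻⁵
s = 4.75×10⁻³ mol L⁻¹

4.75×10⁻³ M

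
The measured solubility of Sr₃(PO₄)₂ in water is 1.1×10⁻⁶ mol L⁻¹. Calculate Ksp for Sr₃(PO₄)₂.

Sr₃(PO₄)₂(s) ⇌ 3 Sr²⁺(aq) + 2 PO₄³⁻(aq)
For each mole of Sr₃(PO₄)₂ that dissolves per liter, [Sr²⁺] = 3s and [PO₄³⁻] = 2s; let s denote this solubility.
Ksp = [Sr²⁺]^3[PO₄³⁻]^2 = (3s)^3 · (2s)^2 = 108s^5
Ksp = 108 × (1.1×10⁻⁶)^5 = 1.7×10⁻²⁸

Ksp = 1.7×10⁻²⁸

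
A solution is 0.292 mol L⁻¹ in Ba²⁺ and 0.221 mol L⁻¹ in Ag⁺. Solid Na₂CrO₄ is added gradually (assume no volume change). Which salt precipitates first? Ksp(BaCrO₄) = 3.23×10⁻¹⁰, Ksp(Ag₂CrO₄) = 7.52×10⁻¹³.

Precipitation begins when Q = Ksp.
For BaCrO₄: [CrO₄²⁻] = (Ksp/[Ba²⁺]) = 1.11×10⁻⁹ mol L⁻¹
For Ag₂CrO₄: [CrO₄²⁻] = (Ksp/[Ag⁺]^2) = 1.54×10⁻¹¹ mol L⁻¹
Ag₂CrO₄ requires the lower [CrO₄²⁻], so it precipitates first.

Ag₂CrO₄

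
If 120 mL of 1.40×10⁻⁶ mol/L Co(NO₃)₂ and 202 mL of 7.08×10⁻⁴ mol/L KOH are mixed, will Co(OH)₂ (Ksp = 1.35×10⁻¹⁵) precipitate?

After mixing, V = 120 mL + 202 mL = 322 mL.
[Co²⁺] = (1.40×10⁻⁶)(120)/322 = 5.22×10⁻⁷ mol/L
[OH⁻] = (7.08×10⁻⁴)(202)/322 = 4.44×10⁻⁴ mol/L
Q = [Co²⁺][OH⁻]^2 = 1.03×10⁻¹³
Since Q (1.03×10⁻¹³) exceeds Ksp (1.35×10⁻¹⁵), Co(OH)₂ will precipitate.

Yes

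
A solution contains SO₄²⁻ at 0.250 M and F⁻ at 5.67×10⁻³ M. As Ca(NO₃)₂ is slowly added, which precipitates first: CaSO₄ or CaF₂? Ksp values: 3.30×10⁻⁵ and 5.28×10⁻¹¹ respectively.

CaF₂

A salt starts to precipitate once the ion product Q reaches its Ksp.
For CaSO₄: [Ca²⁺] = (Ksp/[SO₄²⁻]) = 1.32×10⁻⁴ M
For CaF₂: [Ca²⁺] = (Ksp/[F⁻]^2) = 1.64×10⁻⁶ M
Since CaF₂ needs less Ca²⁺ to reach saturation, it precipitates first.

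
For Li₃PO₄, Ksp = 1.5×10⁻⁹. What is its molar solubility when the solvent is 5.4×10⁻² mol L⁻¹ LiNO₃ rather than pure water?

9.5×10⁻⁶ M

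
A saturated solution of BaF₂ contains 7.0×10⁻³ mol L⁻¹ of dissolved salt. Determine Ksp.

Ksp = 1.4×10⁻⁶

BaF₂(s) ⇌ Ba²⁺(aq) + 2 F⁻(aq)
Let s be the molar solubility. Then [Ba²⁺] = s and [F⁻] = 2s.
Ksp = [Ba²⁺][F⁻]^2 = s · (2s)^2 = 4s^3
Ksp = 4 × (7.0×10⁻³)^3 = 1.4×10⁻⁶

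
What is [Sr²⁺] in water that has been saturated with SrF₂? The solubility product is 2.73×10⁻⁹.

SrF₂(s) ⇌ Sr²⁺(aq) + 2 F⁻(aq)
For each mole of SrF₂ that dissolves per liter, [Sr²⁺] = s and [F⁻] = 2s; let s denote this solubility.
Ksp = [Sr²⁺][F⁻]^2 = s · (2s)^2 = 4s^3 = 2.73×10⁻⁹
s = 8.80×10⁻⁴ mol L⁻¹
[Sr²⁺] = s = 8.80×10⁻⁴ mol L⁻¹

8.80×10⁻⁴ M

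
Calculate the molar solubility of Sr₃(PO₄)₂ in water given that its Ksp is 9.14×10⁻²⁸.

1.53×10⁻⁶ M

Sr₃(PO₄)₂(s) ⇌ 3 Sr²⁺(aq) + 2 PO₄³⁻(aq)
For each mole of Sr₃(PO₄)₂ that dissolves per liter, [Sr²⁺] = 3s and [PO₄³⁻] = 2s; let s denote this solubility.
Ksp = [Sr²⁺]^3[PO₄³⁻]^2 = (3s)^3 · (2s)^2 = 108s^5
108s^5 = 9.14×10⁻²⁸  ⇒  s^5 = 8.46×10⁻³⁰
s = 1.53×10⁻⁶ M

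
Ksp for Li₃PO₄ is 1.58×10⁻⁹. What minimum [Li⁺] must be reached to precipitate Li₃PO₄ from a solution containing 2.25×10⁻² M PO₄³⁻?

A salt starts to precipitate once the ion product Q reaches its Ksp.
Li₃PO₄(s) ⇌ 3 Li⁺(aq) + PO₄³⁻(aq)
Ksp = [Li⁺]^3[PO₄³⁻] = [Li⁺]^3(2.25×10⁻²)
[Li⁺]^3 = 1.58×10⁻⁹ / (2.25×10⁻²) = 7.02×10⁻⁸
[Li⁺] = 4.13×10⁻³ M

4.13×10⁻³ M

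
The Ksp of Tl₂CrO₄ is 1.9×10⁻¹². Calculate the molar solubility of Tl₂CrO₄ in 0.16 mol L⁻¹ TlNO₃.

Tl₂CrO₄(s) ⇌ 2 Tl⁺(aq) + CrO₄²⁻(aq)
With Tl⁺ already at 0.16 mol L⁻¹ and s small, take [Tl⁺] ≈ 0.16 mol L⁻¹ and [CrO₄²⁻] = s.
Ksp = [Tl⁺]^2[CrO₄²⁻] = (0.16)^2s
s = 1.9×10⁻¹² / (0.16)^2 = 7.4×10⁻¹¹
s = 7.4×10⁻¹¹ mol L⁻¹

7.4×10⁻¹¹ M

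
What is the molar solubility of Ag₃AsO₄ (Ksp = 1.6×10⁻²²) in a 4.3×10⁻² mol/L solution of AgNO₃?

Ag₃AsO₄(s) ⇌ 3 Ag⁺(aq) + AsO₄³⁻(aq)
With Ag⁺ already at 4.3×10⁻² mol/L and s small, take [Ag⁺] ≈ 4.3×10⁻² mol/L and [AsO₄³⁻] = s.
Ksp = [Ag⁺]^3[AsO₄³⁻] = (4.3×10⁻²)^3s
s = 1.6×10⁻²² / (4.3×10⁻²)^3 = 2.0×10⁻¹⁸
s = 2.0×10⁻¹⁸ mol/L

2.0×10⁻¹⁸ M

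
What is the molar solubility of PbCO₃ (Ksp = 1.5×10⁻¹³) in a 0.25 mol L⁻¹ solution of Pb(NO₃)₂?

PbCO₃(s) ⇌ Pb²⁺(aq) + CO₃²⁻(aq)
Let s be the solubility of PbCO₃ here. The common ion gives [Pb²⁺] ≈ 0.25 mol L⁻¹, and [CO₃²⁻] = s.
Ksp = [Pb²⁺][CO₃²⁻] = (0.25)s
s = 1.5×10⁻¹³ / (0.25) = 6.0×10⁻¹³
s = 6.0×10⁻¹³ mol L⁻¹

6.0×10⁻¹³ M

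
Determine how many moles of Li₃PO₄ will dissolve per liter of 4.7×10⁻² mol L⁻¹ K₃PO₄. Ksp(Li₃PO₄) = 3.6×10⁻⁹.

1.4×10⁻³ M

Li₃PO₄(s) ⇌ 3 Li⁺(aq) + PO₄³⁻(aq)
Let s be the solubility of Li₃PO₄ here. The common ion gives [PO₄³⁻] ≈ 4.7×10⁻² mol L⁻¹, and [Li⁺] = 3s.
Ksp = [Li⁺]^3[PO₄³⁻] = (3s)^3(4.7×10⁻²)
(3s)^3 = 3.6×10⁻⁹ / (4.7×10⁻²) = 7.7×10⁻⁸
s = 1.4×10⁻³ mol L⁻¹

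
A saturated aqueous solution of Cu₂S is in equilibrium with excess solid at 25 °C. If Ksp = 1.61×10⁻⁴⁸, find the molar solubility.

Cu₂S(s) ⇌ 2 Cu⁺(aq) + S²⁻(aq)
If s mol/L of Cu₂S dissolves, [Cu⁺] = 2s and [S²⁻] = s.
Ksp = [Cu⁺]^2[S²⁻] = (2s)^2 · s = 4s^3
4s^3 = 1.61×10⁻⁴⁸  ⇒  s^3 = 4.03×10⁻⁴⁹
s = 7.38×10⁻¹⁷ mol L⁻¹

7.38×10⁻¹⁷ M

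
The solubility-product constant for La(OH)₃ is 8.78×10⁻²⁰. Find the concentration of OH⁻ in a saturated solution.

2.27×10⁻⁵ M

La(OH)₃(s) ⇌ La³⁺(aq) + 3 OH⁻(aq)
For each mole of La(OH)₃ that dissolves per liter, [La³⁺] = s and [OH⁻] = 3s; let s denote this solubility.
Ksp = [La³⁺][OH⁻]^3 = s · (3s)^3 = 27s^4 = 8.78×10⁻²⁰
s = 7.55×10⁻⁶ mol/L
[OH⁻] = 3s = 2.27×10⁻⁵ mol/L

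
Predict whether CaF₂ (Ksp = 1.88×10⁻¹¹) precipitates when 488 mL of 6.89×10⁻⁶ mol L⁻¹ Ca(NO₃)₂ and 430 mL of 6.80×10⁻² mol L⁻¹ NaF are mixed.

Yes

The combined volume is 918 mL.
[Ca²⁺] = (6.89×10⁻⁶)(488)/918 = 3.66×10⁻⁶ mol L⁻¹
[F⁻] = (6.80×10⁻²)(430)/918 = 3.19×10⁻² mol L⁻¹
Q = [Ca²⁺][F⁻]^2 = 3.72×10⁻⁹
Because Q > Ksp (3.72×10⁻⁹ vs 1.88×10⁻¹¹), a precipitate of CaF₂ forms.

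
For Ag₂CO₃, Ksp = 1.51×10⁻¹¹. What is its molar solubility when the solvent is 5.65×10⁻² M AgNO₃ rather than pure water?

4.73×10⁻⁹ M

Ag₂CO₃(s) ⇌ 2 Ag⁺(aq) + CO₃²⁻(aq)
Let s be the solubility of Ag₂CO₃ here. The common ion gives [Ag⁺] ≈ 5.65×10⁻² M, and [CO₃²⁻] = s.
Ksp = [Ag⁺]^2[CO₃²⁻] = (5.65×10⁻²)^2s
s = 1.51×10⁻¹¹ / (5.65×10⁻²)^2 = 4.73×10⁻⁹
s = 4.73×10⁻⁹ M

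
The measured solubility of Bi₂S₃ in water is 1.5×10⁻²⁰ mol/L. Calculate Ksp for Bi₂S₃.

Ksp = 8.2×10⁻⁹⁸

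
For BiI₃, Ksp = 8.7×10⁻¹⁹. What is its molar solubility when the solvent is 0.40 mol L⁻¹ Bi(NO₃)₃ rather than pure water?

4.3×10⁻⁷ M

BiI₃(s) ⇌ Bi³⁺(aq) + 3 I⁻(aq)
Let s be the solubility of BiI₃ here. The common ion gives [Bi³⁺] ≈ 0.40 mol L⁻¹, and [I⁻] = 3s.
Ksp = [Bi³⁺][I⁻]^3 = (0.40)(3s)^3
(3s)^3 = 8.7×10⁻¹⁹ / (0.40) = 2.2×10⁻¹⁸
s = 4.3×10⁻⁷ mol L⁻¹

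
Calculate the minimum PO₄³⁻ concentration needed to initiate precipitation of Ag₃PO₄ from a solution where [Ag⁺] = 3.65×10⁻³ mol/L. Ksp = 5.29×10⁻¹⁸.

1.09×10⁻¹⁰ M

Precipitation begins when Q = Ksp.
Ag₃PO₄(s) ⇌ 3 Ag⁺(aq) + PO₄³⁻(aq)
Ksp = [Ag⁺]^3[PO₄³⁻] = [PO₄³⁻](3.65×10⁻³)^3
[PO₄³⁻] = 5.29×10⁻¹⁸ / (3.65×10⁻³)^3 = 1.09×10⁻¹⁰
[PO₄³⁻] = 1.09×10⁻¹⁰ mol/L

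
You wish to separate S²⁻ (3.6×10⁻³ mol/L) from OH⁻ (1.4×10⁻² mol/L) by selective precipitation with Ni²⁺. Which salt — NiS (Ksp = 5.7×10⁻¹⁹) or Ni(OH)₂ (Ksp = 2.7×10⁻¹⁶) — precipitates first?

NiS

Precipitation begins when Q = Ksp.
For NiS: [Ni²⁺] = (Ksp/[S²⁻]) = 1.6×10⁻¹⁶ mol/L
For Ni(OH)₂: [Ni²⁺] = (Ksp/[OH⁻]^2) = 1.4×10⁻¹² mol/L
Since NiS needs less Ni²⁺ to reach saturation, it precipitates first.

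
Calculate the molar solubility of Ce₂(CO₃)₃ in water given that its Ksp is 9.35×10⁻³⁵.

Ce₂(CO₃)₃(s) ⇌ 2 Ce³⁺(aq) + 3 CO₃²⁻(aq)
Call the molar solubility s, so that [Ce³⁺] = 2s and [CO₃²⁻] = 3s.
Ksp = [Ce³⁺]^2[CO₃²⁻]^3 = (2s)^2 · (3s)^3 = 108s^5
108s^5 = 9.35×10⁻³⁵  ⇒  s^5 = 8.66×10⁻³⁷
s = (8.66×10⁻³⁷)^(1/5) = 6.13×10⁻⁸ mol L⁻¹

6.13×10⁻⁸ M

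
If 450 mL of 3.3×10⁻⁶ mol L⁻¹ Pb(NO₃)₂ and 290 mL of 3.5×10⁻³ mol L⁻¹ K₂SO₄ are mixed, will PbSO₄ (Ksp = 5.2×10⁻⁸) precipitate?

Total volume after mixing = 450 + 290 = 740 mL.
[Pb²⁺] = (3.3×10⁻⁶)(450)/740 = 2.0×10⁻⁶ mol L⁻¹
[SO₄²⁻] = (3.5×10⁻³)(290)/740 = 1.4×10⁻³ mol L⁻¹
Q = [Pb²⁺][SO₄²⁻] = 2.8×10⁻⁹
Q = 2.8×10⁻⁹ < Ksp = 5.2×10⁻⁸, so the solution is unsaturated and no precipitate forms.

No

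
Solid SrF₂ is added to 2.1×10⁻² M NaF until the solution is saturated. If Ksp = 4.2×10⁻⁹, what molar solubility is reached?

SrF₂(s) ⇌ Sr²⁺(aq) + 2 F⁻(aq)
F⁻ is already present at 2.1×10⁻² M. If s mol/L of SrF₂ dissolves, [Sr²⁺] = s while [F⁻] ≈ 2.1×10⁻² M.
Ksp = [Sr²⁺][F⁻]^2 = s(2.1×10⁻²)^2
s = 4.2×10⁻⁹ / (2.1×10⁻²)^2 = 9.5×10⁻⁶
s = 9.5×10⁻⁶ M

9.5×10⁻⁶ M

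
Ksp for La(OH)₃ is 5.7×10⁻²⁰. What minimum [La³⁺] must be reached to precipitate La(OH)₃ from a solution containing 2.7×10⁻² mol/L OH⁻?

2.9×10⁻¹⁵ M

Each salt precipitates once Q = Ksp for that salt.
La(OH)₃(s) ⇌ La³⁺(aq) + 3 OH⁻(aq)
Ksp = [La³⁺][OH⁻]^3 = [La³⁺](2.7×10⁻²)^3
[La³⁺] = 5.7×10⁻²⁰ / (2.7×10⁻²)^3 = 2.9×10⁻¹⁵
[La³⁺] = 2.9×10⁻¹⁵ mol/L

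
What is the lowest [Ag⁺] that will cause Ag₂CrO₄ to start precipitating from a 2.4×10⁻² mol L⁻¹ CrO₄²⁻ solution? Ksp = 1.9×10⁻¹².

8.9×10⁻⁶ M

Each salt precipitates once Q = Ksp for that salt.
Ag₂CrO₄(s) ⇌ 2 Ag⁺(aq) + CrO₄²⁻(aq)
Ksp = [Ag⁺]^2[CrO₄²⁻] = [Ag⁺]^2(2.4×10⁻²)
[Ag⁺]^2 = 1.9×10⁻¹² / (2.4×10⁻²) = 7.9×10⁻¹¹
[Ag⁺] = 8.9×10⁻⁶ mol L⁻¹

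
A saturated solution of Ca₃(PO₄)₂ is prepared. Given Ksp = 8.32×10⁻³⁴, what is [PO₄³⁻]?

Ca₃(PO₄)₂(s) ⇌ 3 Ca²⁺(aq) + 2 PO₄³⁻(aq)
Let s be the molar solubility. Then [Ca²⁺] = 3s and [PO₄³⁻] = 2s.
Ksp = [Ca²⁺]^3[PO₄³⁻]^2 = (3s)^3 · (2s)^2 = 108s^5 = 8.32×10⁻³⁴
s = 9.49×10⁻⁸ mol L⁻¹
[PO₄³⁻] = 2s = 1.90×10⁻⁷ mol L⁻¹

1.90×10⁻⁷ M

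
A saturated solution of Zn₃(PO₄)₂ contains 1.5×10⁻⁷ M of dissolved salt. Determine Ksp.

Ksp = 8.2×10⁻³³

Zn₃(PO₄)₂(s) ⇌ 3 Zn²⁺(aq) + 2 PO₄³⁻(aq)
With molar solubility s: [Zn²⁺] = 3s, [PO₄³⁻] = 2s.
Ksp = [Zn²⁺]^3[PO₄³⁻]^2 = (3s)^3 · (2s)^2 = 108s^5
Ksp = 108 × (1.5×10⁻⁷)^5 = 8.2×10⁻³³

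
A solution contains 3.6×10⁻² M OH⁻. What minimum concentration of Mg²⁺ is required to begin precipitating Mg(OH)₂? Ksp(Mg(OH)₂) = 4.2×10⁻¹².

3.2×10⁻⁹ M

The threshold for precipitation is Q = Ksp.
Mg(OH)₂(s) ⇌ Mg²⁺(aq) + 2 OH⁻(aq)
Ksp = [Mg²⁺][OH⁻]^2 = [Mg²⁺](3.6×10⁻²)^2
[Mg²⁺] = 4.2×10⁻¹² / (3.6×10⁻²)^2 = 3.2×10⁻⁹
[Mg²⁺] = 3.2×10⁻⁹ M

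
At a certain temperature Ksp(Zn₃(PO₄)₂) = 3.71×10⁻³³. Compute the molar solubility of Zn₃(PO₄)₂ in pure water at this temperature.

1.28×10⁻⁷ M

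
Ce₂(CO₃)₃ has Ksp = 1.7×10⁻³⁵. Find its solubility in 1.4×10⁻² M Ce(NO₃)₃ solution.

Ce₂(CO₃)₃(s) ⇌ 2 Ce³⁺(aq) + 3 CO₃²⁻(aq)
Ce³⁺ is already present at 1.4×10⁻² M. If s mol/L of Ce₂(CO₃)₃ dissolves, [CO₃²⁻] = 3s while [Ce³⁺] ≈ 1.4×10⁻² M.
Ksp = [Ce³⁺]^2[CO₃²⁻]^3 = (1.4×10⁻²)^2(3s)^3
(3s)^3 = 1.7×10⁻³⁵ / (1.4×10⁻²)^2 = 8.7×10⁻³²
s = 1.5×10⁻¹¹ M

1.5×10⁻¹¹ M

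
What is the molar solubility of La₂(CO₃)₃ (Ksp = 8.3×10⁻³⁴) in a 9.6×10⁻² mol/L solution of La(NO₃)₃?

La₂(CO₃)₃(s) ⇌ 2 La³⁺(aq) + 3 CO₃²⁻(aq)
La³⁺ is already present at 9.6×10⁻² mol/L. If s mol/L of La₂(CO₃)₃ dissolves, [CO₃²⁻] = 3s while [La³⁺] ≈ 9.6×10⁻² mol/L.
Ksp = [La³⁺]^2[CO₃²⁻]^3 = (9.6×10⁻²)^2(3s)^3
(3s)^3 = 8.3×10⁻³⁴ / (9.6×10⁻²)^2 = 9.0×10⁻³²
s = 1.5×10⁻¹¹ mol/L

1.5×10⁻¹¹ M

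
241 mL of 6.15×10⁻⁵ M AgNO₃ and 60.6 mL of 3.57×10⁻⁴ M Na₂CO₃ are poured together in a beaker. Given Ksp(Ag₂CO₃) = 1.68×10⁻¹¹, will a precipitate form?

No

The combined volume is 301.6 mL.
[Ag⁺] = (6.15×10⁻⁵)(241)/301.6 = 4.91×10⁻⁵ M
[CO₃²⁻] = (3.57×10⁻⁴)(60.6)/301.6 = 7.17×10⁻⁵ M
Q = [Ag⁺]^2[CO₃²⁻] = 1.73×10⁻¹³
Since Q (1.73×10⁻¹³) is less than Ksp (1.68×10⁻¹¹), no Ag₂CO₃ precipitates.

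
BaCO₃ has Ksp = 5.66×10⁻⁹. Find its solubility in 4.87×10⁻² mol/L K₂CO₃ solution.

BaCO₃(s) ⇌ Ba²⁺(aq) + CO₃²⁻(aq)
Let s be the solubility of BaCO₃ here. The common ion gives [CO₃²⁻] ≈ 4.87×10⁻² mol/L, and [Ba²⁺] = s.
Ksp = [Ba²⁺][CO₃²⁻] = s(4.87×10⁻²)
s = 5.66×10⁻⁹ / (4.87×10⁻²) = 1.16×10⁻⁷
s = 1.16×10⁻⁷ mol/L

1.16×10⁻⁷ M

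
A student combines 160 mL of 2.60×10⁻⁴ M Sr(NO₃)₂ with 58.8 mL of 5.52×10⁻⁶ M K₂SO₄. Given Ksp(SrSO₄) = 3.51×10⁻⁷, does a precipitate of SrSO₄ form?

No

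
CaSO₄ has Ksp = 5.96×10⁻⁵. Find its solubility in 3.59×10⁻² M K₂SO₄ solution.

CaSO₄(s) ⇌ Ca²⁺(aq) + SO₄²⁻(aq)
The solution already contains SO₄²⁻ at 3.59×10⁻² M. Let s be the molar solubility of CaSO₄.
[SO₄²⁻] ≈ 3.59×10⁻² M (common ion dominates); [Ca²⁺] = s.
Ksp = [Ca²⁺][SO₄²⁻] = s(3.59×10⁻²)
s = 5.96×10⁻⁵ / (3.59×10⁻²) = 1.66×10⁻³
s = 1.66×10⁻³ M

1.66×10⁻³ M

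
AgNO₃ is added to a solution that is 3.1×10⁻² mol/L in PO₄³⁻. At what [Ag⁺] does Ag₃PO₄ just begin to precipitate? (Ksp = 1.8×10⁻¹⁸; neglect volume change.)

A salt starts to precipitate once the ion product Q reaches its Ksp.
Ag₃PO₄(s) ⇌ 3 Ag⁺(aq) + PO₄³⁻(aq)
Ksp = [Ag⁺]^3[PO₄³⁻] = [Ag⁺]^3(3.1×10⁻²)
[Ag⁺]^3 = 1.8×10⁻¹⁸ / (3.1×10⁻²) = 5.8×10⁻¹⁷
[Ag⁺] = 3.9×10⁻⁶ mol/L

3.9×10⁻⁶ M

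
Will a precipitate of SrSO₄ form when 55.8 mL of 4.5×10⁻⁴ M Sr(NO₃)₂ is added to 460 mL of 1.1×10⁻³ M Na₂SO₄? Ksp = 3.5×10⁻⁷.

No

The combined volume is 515.8 mL.
[Sr²⁺] = (4.5×10⁻⁴)(55.8)/515.8 = 4.9×10⁻⁵ M
[SO₄²⁻] = (1.1×10⁻³)(460)/515.8 = 9.8×10⁻⁴ M
Q = [Sr²⁺][SO₄²⁻] = 4.8×10⁻⁸
Q < Ksp (4.8×10⁻⁸ vs 3.5×10⁻⁷); the solution remains unsaturated and no precipitate forms.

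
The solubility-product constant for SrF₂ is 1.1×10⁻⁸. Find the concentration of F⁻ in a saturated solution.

SrF₂(s) ⇌ Sr²⁺(aq) + 2 F⁻(aq)
With molar solubility s: [Sr²⁺] = s, [F⁻] = 2s.
Ksp = [Sr²⁺][F⁻]^2 = s · (2s)^2 = 4s^3 = 1.1×10⁻⁸
s = 1.4×10⁻³ mol/L
[F⁻] = 2s = 2.8×10⁻³ mol/L

2.8×10⁻³ M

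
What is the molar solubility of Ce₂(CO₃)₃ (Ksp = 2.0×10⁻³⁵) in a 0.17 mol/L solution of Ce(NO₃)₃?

2.9×10⁻¹² M

Ce₂(CO₃)₃(s) ⇌ 2 Ce³⁺(aq) + 3 CO₃²⁻(aq)
Let s be the solubility of Ce₂(CO₃)₃ here. The common ion gives [Ce³⁺] ≈ 0.17 mol/L, and [CO₃²⁻] = 3s.
Ksp = [Ce³⁺]^2[CO₃²⁻]^3 = (0.17)^2(3s)^3
(3s)^3 = 2.0×10⁻³⁵ / (0.17)^2 = 6.9×10⁻³⁴
s = 2.9×10⁻¹² mol/L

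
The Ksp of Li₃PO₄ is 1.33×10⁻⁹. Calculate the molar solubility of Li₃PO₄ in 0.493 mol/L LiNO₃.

Li₃PO₄(s) ⇌ 3 Li⁺(aq) + PO₄³⁻(aq)
The solution already contains Li⁺ at 0.493 mol/L. Let s be the molar solubility of Li₃PO₄.
[Li⁺] ≈ 0.493 mol/L (common ion dominates); [PO₄³⁻] = s.
Ksp = [Li⁺]^3[PO₄³⁻] = (0.493)^3s
s = 1.33×10⁻⁹ / (0.493)^3 = 1.11×10⁻⁸
s = 1.11×10⁻⁸ mol/L

1.11×10⁻⁸ M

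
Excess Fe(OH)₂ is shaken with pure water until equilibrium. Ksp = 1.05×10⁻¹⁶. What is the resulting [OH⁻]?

Fe(OH)₂(s) ⇌ Fe²⁺(aq) + 2 OH⁻(aq)
Call the molar solubility s, so that [Fe²⁺] = s and [OH⁻] = 2s.
Ksp = [Fe²⁺][OH⁻]^2 = s · (2s)^2 = 4s^3 = 1.05×10⁻¹⁶
s = 2.97×10⁻⁶ M
[OH⁻] = 2s = 5.94×10⁻⁶ M

5.94×10⁻⁶ M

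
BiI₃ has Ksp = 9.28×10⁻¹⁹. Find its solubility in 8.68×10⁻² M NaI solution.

1.42×10⁻¹⁵ M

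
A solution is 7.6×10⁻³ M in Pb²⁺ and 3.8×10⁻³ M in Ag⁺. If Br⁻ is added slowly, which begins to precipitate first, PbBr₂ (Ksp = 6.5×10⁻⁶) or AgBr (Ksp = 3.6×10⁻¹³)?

AgBr

A salt starts to precipitate once the ion product Q reaches its Ksp.
For PbBr₂: [Br⁻] = (Ksp/[Pb²⁺])^(1/2) = 2.9×10⁻² M
For AgBr: [Br⁻] = (Ksp/[Ag⁺]) = 9.5×10⁻¹¹ M
Since AgBr needs less Br⁻ to reach saturation, it precipitates first.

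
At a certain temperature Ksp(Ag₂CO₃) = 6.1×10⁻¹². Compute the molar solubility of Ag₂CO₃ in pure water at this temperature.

1.2×10⁻⁴ M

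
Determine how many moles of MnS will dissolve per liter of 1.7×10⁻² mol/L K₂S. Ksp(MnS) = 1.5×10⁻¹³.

8.8×10⁻¹² M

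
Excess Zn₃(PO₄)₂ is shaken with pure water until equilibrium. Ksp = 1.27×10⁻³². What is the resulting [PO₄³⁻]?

3.27×10⁻⁷ M

Zn₃(PO₄)₂(s) ⇌ 3 Zn²⁺(aq) + 2 PO₄³⁻(aq)
With molar solubility s: [Zn²⁺] = 3s, [PO₄³⁻] = 2s.
Ksp = [Zn²⁺]^3[PO₄³⁻]^2 = (3s)^3 · (2s)^2 = 108s^5 = 1.27×10⁻³²
s = 1.64×10⁻⁷ mol/L
[PO₄³⁻] = 2s = 3.27×10⁻⁷ mol/L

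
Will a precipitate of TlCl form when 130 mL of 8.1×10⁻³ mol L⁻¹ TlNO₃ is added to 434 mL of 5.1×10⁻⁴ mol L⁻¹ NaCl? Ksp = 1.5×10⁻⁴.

No

The combined volume is 564 mL.
[Tl⁺] = (8.1×10⁻³)(130)/564 = 1.9×10⁻³ mol L⁻¹
[Cl⁻] = (5.1×10⁻⁴)(434)/564 = 3.9×10⁻⁴ mol L⁻¹
Q = [Tl⁺][Cl⁻] = 7.3×10⁻⁷
Q = 7.3×10⁻⁷ < Ksp = 1.5×10⁻⁴, so the solution is unsaturated and no precipitate forms.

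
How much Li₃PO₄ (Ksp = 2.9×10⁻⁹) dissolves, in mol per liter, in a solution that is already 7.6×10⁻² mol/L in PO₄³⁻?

1.1×10⁻³ M

Li₃PO₄(s) ⇌ 3 Li⁺(aq) + PO₄³⁻(aq)
Let s be the solubility of Li₃PO₄ here. The common ion gives [PO₄³⁻] ≈ 7.6×10⁻² mol/L, and [Li⁺] = 3s.
Ksp = [Li⁺]^3[PO₄³⁻] = (3s)^3(7.6×10⁻²)
(3s)^3 = 2.9×10⁻⁹ / (7.6×10⁻²) = 3.8×10⁻⁸
s = 1.1×10⁻³ mol/L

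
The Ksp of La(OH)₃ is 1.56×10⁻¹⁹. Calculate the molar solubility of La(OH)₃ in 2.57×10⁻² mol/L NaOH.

La(OH)₃(s) ⇌ La³⁺(aq) + 3 OH⁻(aq)
With OH⁻ already at 2.57×10⁻² mol/L and s small, take [OH⁻] ≈ 2.57×10⁻² mol/L and [La³⁺] = s.
Ksp = [La³⁺][OH⁻]^3 = s(2.57×10⁻²)^3
s = 1.56×10⁻¹⁹ / (2.57×10⁻²)^3 = 9.19×10⁻¹⁵
s = 9.19×10⁻¹⁵ mol/L

9.19×10⁻¹⁵ M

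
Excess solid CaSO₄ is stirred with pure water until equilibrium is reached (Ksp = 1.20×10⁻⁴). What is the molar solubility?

1.10×10⁻² M

CaSO₄(s) ⇌ Ca²⁺(aq) + SO₄²⁻(aq)
Let s be the molar solubility. Then [Ca²⁺] = s and [SO₄²⁻] = s.
Ksp = [Ca²⁺][SO₄²⁻] = s · s = s^2
s^2 = 1.20×10⁻⁴
s = 1.10×10⁻² mol/L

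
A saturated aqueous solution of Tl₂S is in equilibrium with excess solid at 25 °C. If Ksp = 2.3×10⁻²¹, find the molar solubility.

8.3×10⁻⁸ M

Tl₂S(s) ⇌ 2 Tl⁺(aq) + S²⁻(aq)
If s mol/L of Tl₂S dissolves, [Tl⁺] = 2s and [S²⁻] = s.
Ksp = [Tl⁺]^2[S²⁻] = (2s)^2 · s = 4s^3
4s^3 = 2.3×10⁻²¹  ⇒  s^3 = 5.8×10⁻²²
s = 8.3×10⁻⁸ mol/L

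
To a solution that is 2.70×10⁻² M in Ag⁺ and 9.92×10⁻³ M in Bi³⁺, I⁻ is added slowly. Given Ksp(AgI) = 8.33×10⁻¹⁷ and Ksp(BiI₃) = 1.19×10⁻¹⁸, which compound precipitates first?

Precipitation begins when Q = Ksp.
For AgI: [I⁻] = (Ksp/[Ag⁺]) = 3.09×10⁻¹⁵ M
For BiI₃: [I⁻] = (Ksp/[Bi³⁺])^(1/3) = 4.93×10⁻⁶ M
Since AgI needs less I⁻ to reach saturation, it precipitates first.

AgI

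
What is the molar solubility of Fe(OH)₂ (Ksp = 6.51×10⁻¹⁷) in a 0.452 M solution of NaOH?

Fe(OH)₂(s) ⇌ Fe²⁺(aq) + 2 OH⁻(aq)
The solution already contains OH⁻ at 0.452 M. Let s be the molar solubility of Fe(OH)₂.
[OH⁻] ≈ 0.452 M (common ion dominates); [Fe²⁺] = s.
Ksp = [Fe²⁺][OH⁻]^2 = s(0.452)^2
s = 6.51×10⁻¹⁷ / (0.452)^2 = 3.19×10⁻¹⁶
s = 3.19×10⁻¹⁶ M

3.19×10⁻¹⁶ M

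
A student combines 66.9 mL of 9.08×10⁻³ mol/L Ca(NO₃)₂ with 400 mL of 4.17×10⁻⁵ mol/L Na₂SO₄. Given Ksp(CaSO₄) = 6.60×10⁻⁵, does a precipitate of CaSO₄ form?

No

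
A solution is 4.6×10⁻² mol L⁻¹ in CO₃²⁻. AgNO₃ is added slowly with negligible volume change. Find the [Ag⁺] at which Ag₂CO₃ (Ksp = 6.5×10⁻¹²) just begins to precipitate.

Precipitation begins when Q = Ksp.
Ag₂CO₃(s) ⇌ 2 Ag⁺(aq) + CO₃²⁻(aq)
Ksp = [Ag⁺]^2[CO₃²⁻] = [Ag⁺]^2(4.6×10⁻²)
[Ag⁺]^2 = 6.5×10⁻¹² / (4.6×10⁻²) = 1.4×10⁻¹⁰
[Ag⁺] = 1.2×10⁻⁵ mol L⁻¹

1.2×10⁻⁵ M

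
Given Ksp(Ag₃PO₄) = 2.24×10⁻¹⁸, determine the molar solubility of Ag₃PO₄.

Ag₃PO₄(s) ⇌ 3 Ag⁺(aq) + PO₄³⁻(aq)
Let s be the molar solubility. Then [Ag⁺] = 3s and [PO₄³⁻] = s.
Ksp = [Ag⁺]^3[PO₄³⁻] = (3s)^3 · s = 27s^4
27s^4 = 2.24×10⁻¹⁸  ⇒  s^4 = 8.30×10⁻²⁰
s = 1.70×10⁻⁵ M

1.70×10⁻⁵ M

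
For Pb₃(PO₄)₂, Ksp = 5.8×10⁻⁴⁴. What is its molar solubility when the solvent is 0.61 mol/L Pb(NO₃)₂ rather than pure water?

2.5×10⁻²² M

Pb₃(PO₄)₂(s) ⇌ 3 Pb²⁺(aq) + 2 PO₄³⁻(aq)
With Pb²⁺ already at 0.61 mol/L and s small, take [Pb²⁺] ≈ 0.61 mol/L and [PO₄³⁻] = 2s.
Ksp = [Pb²⁺]^3[PO₄³⁻]^2 = (0.61)^3(2s)^2
(2s)^2 = 5.8×10⁻⁴⁴ / (0.61)^3 = 2.6×10⁻⁴³
s = 2.5×10⁻²² mol/L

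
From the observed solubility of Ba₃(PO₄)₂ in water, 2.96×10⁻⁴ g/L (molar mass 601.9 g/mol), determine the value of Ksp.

Ksp = 3.11×10⁻³⁰

s = (2.96×10⁻⁴ g L⁻¹)/(601.9 g mol⁻¹) = 4.9178×10⁻⁷ M
Ba₃(PO₄)₂(s) ⇌ 3 Ba²⁺(aq) + 2 PO₄³⁻(aq)
With molar solubility s: [Ba²⁺] = 3s, [PO₄³⁻] = 2s.
Ksp = [Ba²⁺]^3[PO₄³⁻]^2 = (3s)^3 · (2s)^2 = 108s^5
Ksp = 108 × (4.9178×10⁻⁷)^5 = 3.11×10⁻³⁰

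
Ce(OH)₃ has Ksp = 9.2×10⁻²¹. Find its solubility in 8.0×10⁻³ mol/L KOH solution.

Ce(OH)₃(s) ⇌ Ce³⁺(aq) + 3 OH⁻(aq)
Let s be the solubility of Ce(OH)₃ here. The common ion gives [OH⁻] ≈ 8.0×10⁻³ mol/L, and [Ce³⁺] = s.
Ksp = [Ce³⁺][OH⁻]^3 = s(8.0×10⁻³)^3
s = 9.2×10⁻²¹ / (8.0×10⁻³)^3 = 1.8×10⁻¹⁴
s = 1.8×10⁻¹⁴ mol/L

1.8×10⁻¹⁴ M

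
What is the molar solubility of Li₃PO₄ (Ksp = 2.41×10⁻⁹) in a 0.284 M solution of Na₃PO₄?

Li₃PO₄(s) ⇌ 3 Li⁺(aq) + PO₄³⁻(aq)
Let s be the solubility of Li₃PO₄ here. The common ion gives [PO₄³⁻] ≈ 0.284 M, and [Li⁺] = 3s.
Ksp = [Li⁺]^3[PO₄³⁻] = (3s)^3(0.284)
(3s)^3 = 2.41×10⁻⁹ / (0.284) = 8.49×10⁻⁹
s = 6.80×10⁻⁴ M

6.80×10⁻⁴ M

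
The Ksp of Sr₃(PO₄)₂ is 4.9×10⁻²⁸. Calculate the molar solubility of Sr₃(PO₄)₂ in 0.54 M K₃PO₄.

4.0×10⁻¹⁰ M

Sr₃(PO₄)₂(s) ⇌ 3 Sr²⁺(aq) + 2 PO₄³⁻(aq)
With PO₄³⁻ already at 0.54 M and s small, take [PO₄³⁻] ≈ 0.54 M and [Sr²⁺] = 3s.
Ksp = [Sr²⁺]^3[PO₄³⁻]^2 = (3s)^3(0.54)^2
(3s)^3 = 4.9×10⁻²⁸ / (0.54)^2 = 1.7×10⁻²⁷
s = 4.0×10⁻¹⁰ M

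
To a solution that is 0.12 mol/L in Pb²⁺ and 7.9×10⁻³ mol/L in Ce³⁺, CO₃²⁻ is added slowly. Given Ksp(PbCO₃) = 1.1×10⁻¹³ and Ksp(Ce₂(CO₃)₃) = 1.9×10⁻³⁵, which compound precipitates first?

PbCO₃

Precipitation of each salt begins when its ion product equals Ksp.
For PbCO₃: [CO₃²⁻] = (Ksp/[Pb²⁺]) = 9.2×10⁻¹³ mol/L
For Ce₂(CO₃)₃: [CO₃²⁻] = (Ksp/[Ce³⁺]^2)^(1/3) = 6.7×10⁻¹¹ mol/L
The smaller threshold [CO₃²⁻] is reached first, so PbCO₃ precipitates first.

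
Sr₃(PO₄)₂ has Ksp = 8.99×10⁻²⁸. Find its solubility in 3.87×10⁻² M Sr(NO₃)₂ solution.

Sr₃(PO₄)₂(s) ⇌ 3 Sr²⁺(aq) + 2 PO₄³⁻(aq)
Sr²⁺ is already present at 3.87×10⁻² M. If s mol/L of Sr₃(PO₄)₂ dissolves, [PO₄³⁻] = 2s while [Sr²⁺] ≈ 3.87×10⁻² M.
Ksp = [Sr²⁺]^3[PO₄³⁻]^2 = (3.87×10⁻²)^3(2s)^2
(2s)^2 = 8.99×10⁻²⁸ / (3.87×10⁻²)^3 = 1.55×10⁻²³
s = 1.97×10⁻¹² M

1.97×10⁻¹² M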